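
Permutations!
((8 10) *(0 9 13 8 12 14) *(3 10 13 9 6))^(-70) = (0 3 12)(6 10 14) = [3, 1, 2, 12, 4, 5, 10, 7, 8, 9, 14, 11, 0, 13, 6]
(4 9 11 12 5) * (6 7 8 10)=[0, 1, 2, 3, 9, 4, 7, 8, 10, 11, 6, 12, 5]=(4 9 11 12 5)(6 7 8 10)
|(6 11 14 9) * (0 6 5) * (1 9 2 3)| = |(0 6 11 14 2 3 1 9 5)| = 9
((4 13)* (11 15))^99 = (4 13)(11 15) = [0, 1, 2, 3, 13, 5, 6, 7, 8, 9, 10, 15, 12, 4, 14, 11]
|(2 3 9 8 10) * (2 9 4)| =|(2 3 4)(8 10 9)| =3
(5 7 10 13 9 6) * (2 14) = (2 14)(5 7 10 13 9 6) = [0, 1, 14, 3, 4, 7, 5, 10, 8, 6, 13, 11, 12, 9, 2]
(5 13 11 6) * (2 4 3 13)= [0, 1, 4, 13, 3, 2, 5, 7, 8, 9, 10, 6, 12, 11]= (2 4 3 13 11 6 5)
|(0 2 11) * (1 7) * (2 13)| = 4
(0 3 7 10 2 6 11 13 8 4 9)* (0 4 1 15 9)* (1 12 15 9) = [3, 9, 6, 7, 0, 5, 11, 10, 12, 4, 2, 13, 15, 8, 14, 1] = (0 3 7 10 2 6 11 13 8 12 15 1 9 4)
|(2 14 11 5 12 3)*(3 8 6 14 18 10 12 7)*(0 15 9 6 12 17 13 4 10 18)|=20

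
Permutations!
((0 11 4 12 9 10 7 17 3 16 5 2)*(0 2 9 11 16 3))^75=(0 7 9 16 17 10 5)=[7, 1, 2, 3, 4, 0, 6, 9, 8, 16, 5, 11, 12, 13, 14, 15, 17, 10]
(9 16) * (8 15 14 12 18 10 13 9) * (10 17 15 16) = (8 16)(9 10 13)(12 18 17 15 14) = [0, 1, 2, 3, 4, 5, 6, 7, 16, 10, 13, 11, 18, 9, 12, 14, 8, 15, 17]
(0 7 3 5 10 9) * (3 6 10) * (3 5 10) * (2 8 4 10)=(0 7 6 3 2 8 4 10 9)=[7, 1, 8, 2, 10, 5, 3, 6, 4, 0, 9]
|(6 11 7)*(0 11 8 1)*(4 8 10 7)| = 15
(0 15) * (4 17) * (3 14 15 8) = (0 8 3 14 15)(4 17) = [8, 1, 2, 14, 17, 5, 6, 7, 3, 9, 10, 11, 12, 13, 15, 0, 16, 4]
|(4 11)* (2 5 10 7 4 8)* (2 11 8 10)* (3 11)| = |(2 5)(3 11 10 7 4 8)| = 6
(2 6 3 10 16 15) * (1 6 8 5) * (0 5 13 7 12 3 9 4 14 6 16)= [5, 16, 8, 10, 14, 1, 9, 12, 13, 4, 0, 11, 3, 7, 6, 2, 15]= (0 5 1 16 15 2 8 13 7 12 3 10)(4 14 6 9)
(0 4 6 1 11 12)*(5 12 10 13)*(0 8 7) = [4, 11, 2, 3, 6, 12, 1, 0, 7, 9, 13, 10, 8, 5] = (0 4 6 1 11 10 13 5 12 8 7)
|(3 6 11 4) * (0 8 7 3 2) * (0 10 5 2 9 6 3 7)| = 12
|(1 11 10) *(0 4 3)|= 3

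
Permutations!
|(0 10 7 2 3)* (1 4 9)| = |(0 10 7 2 3)(1 4 9)| = 15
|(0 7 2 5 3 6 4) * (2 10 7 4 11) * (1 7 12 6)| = |(0 4)(1 7 10 12 6 11 2 5 3)| = 18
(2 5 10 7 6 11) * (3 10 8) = (2 5 8 3 10 7 6 11) = [0, 1, 5, 10, 4, 8, 11, 6, 3, 9, 7, 2]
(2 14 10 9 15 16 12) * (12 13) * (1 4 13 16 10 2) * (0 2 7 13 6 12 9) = [2, 4, 14, 3, 6, 5, 12, 13, 8, 15, 0, 11, 1, 9, 7, 10, 16] = (16)(0 2 14 7 13 9 15 10)(1 4 6 12)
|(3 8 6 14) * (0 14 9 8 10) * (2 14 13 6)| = 9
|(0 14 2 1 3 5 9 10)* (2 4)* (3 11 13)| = |(0 14 4 2 1 11 13 3 5 9 10)| = 11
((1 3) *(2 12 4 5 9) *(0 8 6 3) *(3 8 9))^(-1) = [1, 3, 9, 5, 12, 4, 8, 7, 6, 0, 10, 11, 2] = (0 1 3 5 4 12 2 9)(6 8)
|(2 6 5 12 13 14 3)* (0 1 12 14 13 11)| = 20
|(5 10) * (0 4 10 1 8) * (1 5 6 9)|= |(0 4 10 6 9 1 8)|= 7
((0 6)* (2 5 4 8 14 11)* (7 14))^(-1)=(0 6)(2 11 14 7 8 4 5)=[6, 1, 11, 3, 5, 2, 0, 8, 4, 9, 10, 14, 12, 13, 7]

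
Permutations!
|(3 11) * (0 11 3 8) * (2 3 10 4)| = |(0 11 8)(2 3 10 4)| = 12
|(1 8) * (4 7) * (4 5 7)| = |(1 8)(5 7)| = 2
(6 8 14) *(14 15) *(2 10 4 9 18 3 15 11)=(2 10 4 9 18 3 15 14 6 8 11)=[0, 1, 10, 15, 9, 5, 8, 7, 11, 18, 4, 2, 12, 13, 6, 14, 16, 17, 3]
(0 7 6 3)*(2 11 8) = (0 7 6 3)(2 11 8) = [7, 1, 11, 0, 4, 5, 3, 6, 2, 9, 10, 8]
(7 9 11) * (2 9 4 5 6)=(2 9 11 7 4 5 6)=[0, 1, 9, 3, 5, 6, 2, 4, 8, 11, 10, 7]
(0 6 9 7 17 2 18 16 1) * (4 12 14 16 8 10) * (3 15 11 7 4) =(0 6 9 4 12 14 16 1)(2 18 8 10 3 15 11 7 17) =[6, 0, 18, 15, 12, 5, 9, 17, 10, 4, 3, 7, 14, 13, 16, 11, 1, 2, 8]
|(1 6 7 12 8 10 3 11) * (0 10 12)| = 14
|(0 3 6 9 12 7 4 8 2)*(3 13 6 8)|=10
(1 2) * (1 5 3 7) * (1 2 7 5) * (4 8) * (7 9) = (1 9 7 2)(3 5)(4 8) = [0, 9, 1, 5, 8, 3, 6, 2, 4, 7]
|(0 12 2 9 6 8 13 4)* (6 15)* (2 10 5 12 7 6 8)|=|(0 7 6 2 9 15 8 13 4)(5 12 10)|=9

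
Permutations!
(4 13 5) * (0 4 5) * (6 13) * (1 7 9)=(0 4 6 13)(1 7 9)=[4, 7, 2, 3, 6, 5, 13, 9, 8, 1, 10, 11, 12, 0]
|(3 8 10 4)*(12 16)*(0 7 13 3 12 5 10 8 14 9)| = |(0 7 13 3 14 9)(4 12 16 5 10)| = 30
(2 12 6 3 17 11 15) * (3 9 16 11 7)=[0, 1, 12, 17, 4, 5, 9, 3, 8, 16, 10, 15, 6, 13, 14, 2, 11, 7]=(2 12 6 9 16 11 15)(3 17 7)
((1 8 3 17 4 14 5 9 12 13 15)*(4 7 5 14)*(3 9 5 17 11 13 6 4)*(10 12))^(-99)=(7 17)=[0, 1, 2, 3, 4, 5, 6, 17, 8, 9, 10, 11, 12, 13, 14, 15, 16, 7]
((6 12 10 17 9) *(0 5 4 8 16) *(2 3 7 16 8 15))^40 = [0, 1, 2, 3, 4, 5, 6, 7, 8, 9, 10, 11, 12, 13, 14, 15, 16, 17] = (17)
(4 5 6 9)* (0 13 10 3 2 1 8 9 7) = [13, 8, 1, 2, 5, 6, 7, 0, 9, 4, 3, 11, 12, 10] = (0 13 10 3 2 1 8 9 4 5 6 7)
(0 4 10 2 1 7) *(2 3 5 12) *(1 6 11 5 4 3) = (0 3 4 10 1 7)(2 6 11 5 12) = [3, 7, 6, 4, 10, 12, 11, 0, 8, 9, 1, 5, 2]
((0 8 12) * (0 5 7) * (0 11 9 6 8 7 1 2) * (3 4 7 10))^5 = (0 11 5 3 6 2 7 12 10 9 1 4 8) = [11, 4, 7, 6, 8, 3, 2, 12, 0, 1, 9, 5, 10]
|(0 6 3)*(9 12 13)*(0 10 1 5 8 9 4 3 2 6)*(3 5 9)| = |(1 9 12 13 4 5 8 3 10)(2 6)| = 18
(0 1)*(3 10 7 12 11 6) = (0 1)(3 10 7 12 11 6) = [1, 0, 2, 10, 4, 5, 3, 12, 8, 9, 7, 6, 11]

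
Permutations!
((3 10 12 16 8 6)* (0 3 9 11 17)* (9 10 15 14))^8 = (0 3 15 14 9 11 17)(6 16 10 8 12) = [3, 1, 2, 15, 4, 5, 16, 7, 12, 11, 8, 17, 6, 13, 9, 14, 10, 0]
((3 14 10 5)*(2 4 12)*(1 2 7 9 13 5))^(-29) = (1 7 3 2 9 14 4 13 10 12 5) = [0, 7, 9, 2, 13, 1, 6, 3, 8, 14, 12, 11, 5, 10, 4]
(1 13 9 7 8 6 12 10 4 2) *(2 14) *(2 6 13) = (1 2)(4 14 6 12 10)(7 8 13 9) = [0, 2, 1, 3, 14, 5, 12, 8, 13, 7, 4, 11, 10, 9, 6]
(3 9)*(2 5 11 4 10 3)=[0, 1, 5, 9, 10, 11, 6, 7, 8, 2, 3, 4]=(2 5 11 4 10 3 9)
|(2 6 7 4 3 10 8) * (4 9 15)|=9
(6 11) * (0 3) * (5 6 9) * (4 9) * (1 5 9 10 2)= [3, 5, 1, 0, 10, 6, 11, 7, 8, 9, 2, 4]= (0 3)(1 5 6 11 4 10 2)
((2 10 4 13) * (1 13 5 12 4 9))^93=(1 10 13 9 2)=[0, 10, 1, 3, 4, 5, 6, 7, 8, 2, 13, 11, 12, 9]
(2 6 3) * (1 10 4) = (1 10 4)(2 6 3) = [0, 10, 6, 2, 1, 5, 3, 7, 8, 9, 4]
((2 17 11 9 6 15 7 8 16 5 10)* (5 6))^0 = [0, 1, 2, 3, 4, 5, 6, 7, 8, 9, 10, 11, 12, 13, 14, 15, 16, 17] = (17)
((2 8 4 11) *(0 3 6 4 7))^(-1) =(0 7 8 2 11 4 6 3) =[7, 1, 11, 0, 6, 5, 3, 8, 2, 9, 10, 4]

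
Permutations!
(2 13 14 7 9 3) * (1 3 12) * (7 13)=(1 3 2 7 9 12)(13 14)=[0, 3, 7, 2, 4, 5, 6, 9, 8, 12, 10, 11, 1, 14, 13]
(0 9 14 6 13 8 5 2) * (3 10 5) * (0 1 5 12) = (0 9 14 6 13 8 3 10 12)(1 5 2) = [9, 5, 1, 10, 4, 2, 13, 7, 3, 14, 12, 11, 0, 8, 6]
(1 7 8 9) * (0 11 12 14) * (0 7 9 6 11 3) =(0 3)(1 9)(6 11 12 14 7 8) =[3, 9, 2, 0, 4, 5, 11, 8, 6, 1, 10, 12, 14, 13, 7]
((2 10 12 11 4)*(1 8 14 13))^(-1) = [0, 13, 4, 3, 11, 5, 6, 7, 1, 9, 2, 12, 10, 14, 8] = (1 13 14 8)(2 4 11 12 10)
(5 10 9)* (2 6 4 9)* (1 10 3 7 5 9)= (1 10 2 6 4)(3 7 5)= [0, 10, 6, 7, 1, 3, 4, 5, 8, 9, 2]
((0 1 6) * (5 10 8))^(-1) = (0 6 1)(5 8 10) = [6, 0, 2, 3, 4, 8, 1, 7, 10, 9, 5]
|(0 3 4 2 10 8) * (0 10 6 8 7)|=|(0 3 4 2 6 8 10 7)|=8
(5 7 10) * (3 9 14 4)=(3 9 14 4)(5 7 10)=[0, 1, 2, 9, 3, 7, 6, 10, 8, 14, 5, 11, 12, 13, 4]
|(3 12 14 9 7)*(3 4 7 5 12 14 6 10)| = 14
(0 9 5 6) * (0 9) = (5 6 9) = [0, 1, 2, 3, 4, 6, 9, 7, 8, 5]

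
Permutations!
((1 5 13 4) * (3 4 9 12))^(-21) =(13) =[0, 1, 2, 3, 4, 5, 6, 7, 8, 9, 10, 11, 12, 13]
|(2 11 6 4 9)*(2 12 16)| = |(2 11 6 4 9 12 16)| = 7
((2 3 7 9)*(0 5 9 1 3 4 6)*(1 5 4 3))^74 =(0 6 4)(2 9 5 7 3) =[6, 1, 9, 2, 0, 7, 4, 3, 8, 5]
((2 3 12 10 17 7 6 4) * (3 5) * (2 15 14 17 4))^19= (2 17 4 3 6 14 10 5 7 15 12)= [0, 1, 17, 6, 3, 7, 14, 15, 8, 9, 5, 11, 2, 13, 10, 12, 16, 4]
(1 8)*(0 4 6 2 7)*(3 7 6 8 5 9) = (0 4 8 1 5 9 3 7)(2 6) = [4, 5, 6, 7, 8, 9, 2, 0, 1, 3]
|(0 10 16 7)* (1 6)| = |(0 10 16 7)(1 6)| = 4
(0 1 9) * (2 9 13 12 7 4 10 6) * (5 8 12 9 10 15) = (0 1 13 9)(2 10 6)(4 15 5 8 12 7) = [1, 13, 10, 3, 15, 8, 2, 4, 12, 0, 6, 11, 7, 9, 14, 5]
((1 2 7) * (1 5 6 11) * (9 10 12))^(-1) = (1 11 6 5 7 2)(9 12 10) = [0, 11, 1, 3, 4, 7, 5, 2, 8, 12, 9, 6, 10]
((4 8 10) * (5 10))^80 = (10) = [0, 1, 2, 3, 4, 5, 6, 7, 8, 9, 10]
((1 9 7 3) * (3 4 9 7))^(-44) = (1 7 4 9 3) = [0, 7, 2, 1, 9, 5, 6, 4, 8, 3]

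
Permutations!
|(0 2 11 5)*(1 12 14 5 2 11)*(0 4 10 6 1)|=21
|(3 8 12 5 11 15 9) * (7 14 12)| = 9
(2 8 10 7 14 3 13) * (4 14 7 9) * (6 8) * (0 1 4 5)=(0 1 4 14 3 13 2 6 8 10 9 5)=[1, 4, 6, 13, 14, 0, 8, 7, 10, 5, 9, 11, 12, 2, 3]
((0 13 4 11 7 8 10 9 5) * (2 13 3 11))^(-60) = (13)(0 8)(3 10)(5 7)(9 11) = [8, 1, 2, 10, 4, 7, 6, 5, 0, 11, 3, 9, 12, 13]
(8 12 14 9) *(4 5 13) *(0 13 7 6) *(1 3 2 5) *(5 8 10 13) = (0 5 7 6)(1 3 2 8 12 14 9 10 13 4) = [5, 3, 8, 2, 1, 7, 0, 6, 12, 10, 13, 11, 14, 4, 9]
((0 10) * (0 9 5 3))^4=(0 3 5 9 10)=[3, 1, 2, 5, 4, 9, 6, 7, 8, 10, 0]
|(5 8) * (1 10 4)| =|(1 10 4)(5 8)| =6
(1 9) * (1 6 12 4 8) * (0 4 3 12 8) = (0 4)(1 9 6 8)(3 12) = [4, 9, 2, 12, 0, 5, 8, 7, 1, 6, 10, 11, 3]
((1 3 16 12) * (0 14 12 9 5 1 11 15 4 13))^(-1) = [13, 5, 2, 1, 15, 9, 6, 7, 8, 16, 10, 12, 14, 4, 0, 11, 3] = (0 13 4 15 11 12 14)(1 5 9 16 3)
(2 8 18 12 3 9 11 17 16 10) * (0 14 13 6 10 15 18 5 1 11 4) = (0 14 13 6 10 2 8 5 1 11 17 16 15 18 12 3 9 4) = [14, 11, 8, 9, 0, 1, 10, 7, 5, 4, 2, 17, 3, 6, 13, 18, 15, 16, 12]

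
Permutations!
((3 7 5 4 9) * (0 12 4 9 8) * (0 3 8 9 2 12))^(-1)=(2 5 7 3 8 9 4 12)=[0, 1, 5, 8, 12, 7, 6, 3, 9, 4, 10, 11, 2]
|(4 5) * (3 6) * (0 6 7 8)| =10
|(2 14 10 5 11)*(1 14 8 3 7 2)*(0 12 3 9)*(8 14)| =12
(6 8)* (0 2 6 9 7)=[2, 1, 6, 3, 4, 5, 8, 0, 9, 7]=(0 2 6 8 9 7)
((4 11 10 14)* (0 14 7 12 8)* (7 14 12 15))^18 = (15)(4 10)(11 14) = [0, 1, 2, 3, 10, 5, 6, 7, 8, 9, 4, 14, 12, 13, 11, 15]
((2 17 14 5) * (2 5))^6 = (17) = [0, 1, 2, 3, 4, 5, 6, 7, 8, 9, 10, 11, 12, 13, 14, 15, 16, 17]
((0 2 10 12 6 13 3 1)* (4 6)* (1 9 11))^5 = [6, 4, 13, 2, 11, 5, 1, 7, 8, 10, 3, 12, 9, 0] = (0 6 1 4 11 12 9 10 3 2 13)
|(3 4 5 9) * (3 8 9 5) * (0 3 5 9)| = 6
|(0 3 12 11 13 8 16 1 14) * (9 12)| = |(0 3 9 12 11 13 8 16 1 14)| = 10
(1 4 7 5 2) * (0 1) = [1, 4, 0, 3, 7, 2, 6, 5] = (0 1 4 7 5 2)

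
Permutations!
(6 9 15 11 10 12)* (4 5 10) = (4 5 10 12 6 9 15 11) = [0, 1, 2, 3, 5, 10, 9, 7, 8, 15, 12, 4, 6, 13, 14, 11]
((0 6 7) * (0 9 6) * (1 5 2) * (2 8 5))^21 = (9)(1 2)(5 8) = [0, 2, 1, 3, 4, 8, 6, 7, 5, 9]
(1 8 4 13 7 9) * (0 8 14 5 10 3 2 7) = (0 8 4 13)(1 14 5 10 3 2 7 9) = [8, 14, 7, 2, 13, 10, 6, 9, 4, 1, 3, 11, 12, 0, 5]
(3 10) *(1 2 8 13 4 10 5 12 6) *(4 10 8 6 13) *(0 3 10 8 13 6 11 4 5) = (0 3)(1 2 11 4 13 8 5 12 6) = [3, 2, 11, 0, 13, 12, 1, 7, 5, 9, 10, 4, 6, 8]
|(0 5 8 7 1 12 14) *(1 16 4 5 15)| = |(0 15 1 12 14)(4 5 8 7 16)| = 5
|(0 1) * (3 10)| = |(0 1)(3 10)| = 2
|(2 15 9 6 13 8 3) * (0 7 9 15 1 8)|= |(15)(0 7 9 6 13)(1 8 3 2)|= 20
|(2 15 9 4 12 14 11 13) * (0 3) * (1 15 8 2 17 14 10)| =|(0 3)(1 15 9 4 12 10)(2 8)(11 13 17 14)| =12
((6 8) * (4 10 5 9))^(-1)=(4 9 5 10)(6 8)=[0, 1, 2, 3, 9, 10, 8, 7, 6, 5, 4]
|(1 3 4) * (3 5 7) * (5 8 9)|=|(1 8 9 5 7 3 4)|=7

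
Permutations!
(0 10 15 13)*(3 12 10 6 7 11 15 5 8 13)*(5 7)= (0 6 5 8 13)(3 12 10 7 11 15)= [6, 1, 2, 12, 4, 8, 5, 11, 13, 9, 7, 15, 10, 0, 14, 3]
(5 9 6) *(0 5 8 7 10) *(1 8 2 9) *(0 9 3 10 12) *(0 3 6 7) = (0 5 1 8)(2 6)(3 10 9 7 12) = [5, 8, 6, 10, 4, 1, 2, 12, 0, 7, 9, 11, 3]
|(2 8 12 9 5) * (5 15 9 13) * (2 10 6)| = |(2 8 12 13 5 10 6)(9 15)| = 14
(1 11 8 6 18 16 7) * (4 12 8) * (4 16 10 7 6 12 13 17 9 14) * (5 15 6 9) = (1 11 16 9 14 4 13 17 5 15 6 18 10 7)(8 12) = [0, 11, 2, 3, 13, 15, 18, 1, 12, 14, 7, 16, 8, 17, 4, 6, 9, 5, 10]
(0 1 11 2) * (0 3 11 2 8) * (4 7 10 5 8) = (0 1 2 3 11 4 7 10 5 8) = [1, 2, 3, 11, 7, 8, 6, 10, 0, 9, 5, 4]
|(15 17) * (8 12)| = |(8 12)(15 17)| = 2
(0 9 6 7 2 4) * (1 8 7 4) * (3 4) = (0 9 6 3 4)(1 8 7 2) = [9, 8, 1, 4, 0, 5, 3, 2, 7, 6]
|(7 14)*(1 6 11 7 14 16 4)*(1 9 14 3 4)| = |(1 6 11 7 16)(3 4 9 14)| = 20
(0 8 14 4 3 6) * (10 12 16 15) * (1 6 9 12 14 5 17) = (0 8 5 17 1 6)(3 9 12 16 15 10 14 4) = [8, 6, 2, 9, 3, 17, 0, 7, 5, 12, 14, 11, 16, 13, 4, 10, 15, 1]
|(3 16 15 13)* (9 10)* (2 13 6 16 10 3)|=6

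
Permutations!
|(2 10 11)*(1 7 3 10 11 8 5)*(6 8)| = |(1 7 3 10 6 8 5)(2 11)| = 14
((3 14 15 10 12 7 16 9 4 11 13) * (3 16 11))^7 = (3 13 10 4 11 15 9 7 14 16 12) = [0, 1, 2, 13, 11, 5, 6, 14, 8, 7, 4, 15, 3, 10, 16, 9, 12]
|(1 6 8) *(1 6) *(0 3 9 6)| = |(0 3 9 6 8)| = 5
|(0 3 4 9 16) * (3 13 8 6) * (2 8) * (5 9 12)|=|(0 13 2 8 6 3 4 12 5 9 16)|=11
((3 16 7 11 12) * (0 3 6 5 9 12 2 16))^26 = [0, 1, 7, 3, 4, 12, 9, 2, 8, 6, 10, 16, 5, 13, 14, 15, 11] = (2 7)(5 12)(6 9)(11 16)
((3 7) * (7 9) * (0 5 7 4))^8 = (0 7 9)(3 4 5) = [7, 1, 2, 4, 5, 3, 6, 9, 8, 0]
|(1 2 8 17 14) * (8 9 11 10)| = 8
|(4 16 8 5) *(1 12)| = 4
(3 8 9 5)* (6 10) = (3 8 9 5)(6 10) = [0, 1, 2, 8, 4, 3, 10, 7, 9, 5, 6]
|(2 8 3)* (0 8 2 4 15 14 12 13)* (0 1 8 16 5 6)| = |(0 16 5 6)(1 8 3 4 15 14 12 13)| = 8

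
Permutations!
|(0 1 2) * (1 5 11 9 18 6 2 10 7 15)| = 28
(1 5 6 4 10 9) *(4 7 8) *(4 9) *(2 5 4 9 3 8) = (1 4 10 9)(2 5 6 7)(3 8) = [0, 4, 5, 8, 10, 6, 7, 2, 3, 1, 9]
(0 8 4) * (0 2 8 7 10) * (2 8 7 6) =(0 6 2 7 10)(4 8) =[6, 1, 7, 3, 8, 5, 2, 10, 4, 9, 0]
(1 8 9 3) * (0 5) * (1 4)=(0 5)(1 8 9 3 4)=[5, 8, 2, 4, 1, 0, 6, 7, 9, 3]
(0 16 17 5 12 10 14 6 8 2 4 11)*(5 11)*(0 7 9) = (0 16 17 11 7 9)(2 4 5 12 10 14 6 8) = [16, 1, 4, 3, 5, 12, 8, 9, 2, 0, 14, 7, 10, 13, 6, 15, 17, 11]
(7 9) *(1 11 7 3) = [0, 11, 2, 1, 4, 5, 6, 9, 8, 3, 10, 7] = (1 11 7 9 3)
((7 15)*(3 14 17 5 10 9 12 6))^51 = (3 5 12 14 10 6 17 9)(7 15) = [0, 1, 2, 5, 4, 12, 17, 15, 8, 3, 6, 11, 14, 13, 10, 7, 16, 9]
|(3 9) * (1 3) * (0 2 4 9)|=|(0 2 4 9 1 3)|=6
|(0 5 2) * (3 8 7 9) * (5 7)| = |(0 7 9 3 8 5 2)| = 7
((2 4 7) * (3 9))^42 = (9) = [0, 1, 2, 3, 4, 5, 6, 7, 8, 9]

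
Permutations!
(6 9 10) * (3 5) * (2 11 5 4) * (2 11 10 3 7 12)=(2 10 6 9 3 4 11 5 7 12)=[0, 1, 10, 4, 11, 7, 9, 12, 8, 3, 6, 5, 2]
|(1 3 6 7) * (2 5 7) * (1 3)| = 5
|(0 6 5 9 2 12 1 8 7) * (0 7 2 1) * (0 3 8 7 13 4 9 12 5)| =|(0 6)(1 7 13 4 9)(2 5 12 3 8)| =10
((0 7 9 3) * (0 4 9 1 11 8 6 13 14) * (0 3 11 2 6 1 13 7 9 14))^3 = [8, 7, 13, 3, 4, 5, 0, 9, 6, 1, 10, 2, 12, 11, 14] = (14)(0 8 6)(1 7 9)(2 13 11)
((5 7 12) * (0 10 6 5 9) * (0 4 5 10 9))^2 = (0 4 7)(5 12 9) = [4, 1, 2, 3, 7, 12, 6, 0, 8, 5, 10, 11, 9]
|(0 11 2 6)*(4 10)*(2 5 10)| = 7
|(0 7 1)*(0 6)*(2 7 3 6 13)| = |(0 3 6)(1 13 2 7)| = 12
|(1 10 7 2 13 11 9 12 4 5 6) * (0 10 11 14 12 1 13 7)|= |(0 10)(1 11 9)(2 7)(4 5 6 13 14 12)|= 6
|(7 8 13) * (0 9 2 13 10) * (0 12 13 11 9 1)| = |(0 1)(2 11 9)(7 8 10 12 13)| = 30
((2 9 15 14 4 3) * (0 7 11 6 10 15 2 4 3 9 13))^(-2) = (0 2 4 14 10 11)(3 15 6 7 13 9) = [2, 1, 4, 15, 14, 5, 7, 13, 8, 3, 11, 0, 12, 9, 10, 6]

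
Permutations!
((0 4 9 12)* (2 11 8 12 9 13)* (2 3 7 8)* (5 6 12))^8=(0 12 6 5 8 7 3 13 4)=[12, 1, 2, 13, 0, 8, 5, 3, 7, 9, 10, 11, 6, 4]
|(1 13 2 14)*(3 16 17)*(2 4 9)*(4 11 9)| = 6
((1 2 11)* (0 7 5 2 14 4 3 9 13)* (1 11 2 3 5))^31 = (0 4 13 14 9 1 3 7 5) = [4, 3, 2, 7, 13, 0, 6, 5, 8, 1, 10, 11, 12, 14, 9]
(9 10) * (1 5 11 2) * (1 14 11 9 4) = [0, 5, 14, 3, 1, 9, 6, 7, 8, 10, 4, 2, 12, 13, 11] = (1 5 9 10 4)(2 14 11)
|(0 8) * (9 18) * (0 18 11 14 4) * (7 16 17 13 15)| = |(0 8 18 9 11 14 4)(7 16 17 13 15)| = 35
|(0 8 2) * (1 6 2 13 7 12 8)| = |(0 1 6 2)(7 12 8 13)| = 4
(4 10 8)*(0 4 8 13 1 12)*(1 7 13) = (0 4 10 1 12)(7 13) = [4, 12, 2, 3, 10, 5, 6, 13, 8, 9, 1, 11, 0, 7]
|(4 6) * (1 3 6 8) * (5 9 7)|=15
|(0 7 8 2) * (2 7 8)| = 4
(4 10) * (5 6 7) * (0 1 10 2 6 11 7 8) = (0 1 10 4 2 6 8)(5 11 7) = [1, 10, 6, 3, 2, 11, 8, 5, 0, 9, 4, 7]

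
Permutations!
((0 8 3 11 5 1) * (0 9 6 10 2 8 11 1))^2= [5, 6, 3, 9, 4, 11, 2, 7, 1, 10, 8, 0]= (0 5 11)(1 6 2 3 9 10 8)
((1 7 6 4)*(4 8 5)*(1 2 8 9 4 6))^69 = (1 7)(2 6)(4 5)(8 9) = [0, 7, 6, 3, 5, 4, 2, 1, 9, 8]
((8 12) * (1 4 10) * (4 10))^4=[0, 1, 2, 3, 4, 5, 6, 7, 8, 9, 10, 11, 12]=(12)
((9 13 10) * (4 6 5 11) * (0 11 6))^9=(13)(5 6)=[0, 1, 2, 3, 4, 6, 5, 7, 8, 9, 10, 11, 12, 13]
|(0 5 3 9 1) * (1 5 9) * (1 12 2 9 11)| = 15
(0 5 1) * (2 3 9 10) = (0 5 1)(2 3 9 10) = [5, 0, 3, 9, 4, 1, 6, 7, 8, 10, 2]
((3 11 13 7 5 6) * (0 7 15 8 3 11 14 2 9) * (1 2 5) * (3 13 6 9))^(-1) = (0 9 5 14 3 2 1 7)(6 11)(8 15 13) = [9, 7, 1, 2, 4, 14, 11, 0, 15, 5, 10, 6, 12, 8, 3, 13]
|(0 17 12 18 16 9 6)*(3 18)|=|(0 17 12 3 18 16 9 6)|=8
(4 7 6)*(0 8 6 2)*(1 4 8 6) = [6, 4, 0, 3, 7, 5, 8, 2, 1] = (0 6 8 1 4 7 2)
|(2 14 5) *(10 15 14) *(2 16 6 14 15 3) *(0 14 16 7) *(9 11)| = 12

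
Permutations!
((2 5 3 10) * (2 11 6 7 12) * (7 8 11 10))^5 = (12)(6 11 8) = [0, 1, 2, 3, 4, 5, 11, 7, 6, 9, 10, 8, 12]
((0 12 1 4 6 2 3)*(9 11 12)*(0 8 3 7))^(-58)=[4, 0, 12, 3, 9, 5, 11, 1, 8, 6, 10, 2, 7]=(0 4 9 6 11 2 12 7 1)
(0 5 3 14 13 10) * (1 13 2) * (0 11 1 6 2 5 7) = (0 7)(1 13 10 11)(2 6)(3 14 5) = [7, 13, 6, 14, 4, 3, 2, 0, 8, 9, 11, 1, 12, 10, 5]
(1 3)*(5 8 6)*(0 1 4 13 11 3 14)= [1, 14, 2, 4, 13, 8, 5, 7, 6, 9, 10, 3, 12, 11, 0]= (0 1 14)(3 4 13 11)(5 8 6)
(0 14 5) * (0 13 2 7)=(0 14 5 13 2 7)=[14, 1, 7, 3, 4, 13, 6, 0, 8, 9, 10, 11, 12, 2, 5]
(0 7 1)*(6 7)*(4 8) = (0 6 7 1)(4 8) = [6, 0, 2, 3, 8, 5, 7, 1, 4]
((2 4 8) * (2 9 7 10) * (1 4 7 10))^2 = (1 8 10 7 4 9 2) = [0, 8, 1, 3, 9, 5, 6, 4, 10, 2, 7]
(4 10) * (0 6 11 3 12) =(0 6 11 3 12)(4 10) =[6, 1, 2, 12, 10, 5, 11, 7, 8, 9, 4, 3, 0]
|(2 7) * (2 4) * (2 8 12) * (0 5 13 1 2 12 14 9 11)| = 11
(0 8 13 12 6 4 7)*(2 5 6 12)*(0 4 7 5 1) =(0 8 13 2 1)(4 5 6 7) =[8, 0, 1, 3, 5, 6, 7, 4, 13, 9, 10, 11, 12, 2]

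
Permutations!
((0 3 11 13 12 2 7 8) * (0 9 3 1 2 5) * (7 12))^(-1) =(0 5 12 2 1)(3 9 8 7 13 11) =[5, 0, 1, 9, 4, 12, 6, 13, 7, 8, 10, 3, 2, 11]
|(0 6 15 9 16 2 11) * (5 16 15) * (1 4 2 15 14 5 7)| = 35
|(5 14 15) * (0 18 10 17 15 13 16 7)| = 10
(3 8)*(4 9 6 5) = (3 8)(4 9 6 5) = [0, 1, 2, 8, 9, 4, 5, 7, 3, 6]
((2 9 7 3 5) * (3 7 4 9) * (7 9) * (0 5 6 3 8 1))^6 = [5, 0, 8, 3, 4, 2, 6, 7, 1, 9] = (9)(0 5 2 8 1)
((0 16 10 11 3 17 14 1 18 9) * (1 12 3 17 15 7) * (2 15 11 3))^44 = (0 10 11 14 2 7 18)(1 9 16 3 17 12 15) = [10, 9, 7, 17, 4, 5, 6, 18, 8, 16, 11, 14, 15, 13, 2, 1, 3, 12, 0]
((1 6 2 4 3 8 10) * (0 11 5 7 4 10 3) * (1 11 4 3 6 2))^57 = (0 4)(1 11 3)(2 5 8)(6 10 7) = [4, 11, 5, 1, 0, 8, 10, 6, 2, 9, 7, 3]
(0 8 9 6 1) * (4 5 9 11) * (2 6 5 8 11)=[11, 0, 6, 3, 8, 9, 1, 7, 2, 5, 10, 4]=(0 11 4 8 2 6 1)(5 9)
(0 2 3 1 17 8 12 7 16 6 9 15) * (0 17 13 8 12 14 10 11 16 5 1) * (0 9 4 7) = (0 2 3 9 15 17 12)(1 13 8 14 10 11 16 6 4 7 5) = [2, 13, 3, 9, 7, 1, 4, 5, 14, 15, 11, 16, 0, 8, 10, 17, 6, 12]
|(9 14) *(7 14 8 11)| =|(7 14 9 8 11)| =5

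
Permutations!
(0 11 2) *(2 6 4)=(0 11 6 4 2)=[11, 1, 0, 3, 2, 5, 4, 7, 8, 9, 10, 6]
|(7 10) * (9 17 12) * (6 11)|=|(6 11)(7 10)(9 17 12)|=6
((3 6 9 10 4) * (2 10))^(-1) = (2 9 6 3 4 10) = [0, 1, 9, 4, 10, 5, 3, 7, 8, 6, 2]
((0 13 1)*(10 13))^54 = (0 13)(1 10) = [13, 10, 2, 3, 4, 5, 6, 7, 8, 9, 1, 11, 12, 0]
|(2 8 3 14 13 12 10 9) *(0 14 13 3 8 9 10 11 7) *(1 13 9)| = |(0 14 3 9 2 1 13 12 11 7)| = 10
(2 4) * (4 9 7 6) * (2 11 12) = (2 9 7 6 4 11 12) = [0, 1, 9, 3, 11, 5, 4, 6, 8, 7, 10, 12, 2]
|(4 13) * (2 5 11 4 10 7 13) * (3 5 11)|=|(2 11 4)(3 5)(7 13 10)|=6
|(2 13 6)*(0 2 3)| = 5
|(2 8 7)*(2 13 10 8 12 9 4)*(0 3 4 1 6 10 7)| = 10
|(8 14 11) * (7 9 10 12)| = |(7 9 10 12)(8 14 11)| = 12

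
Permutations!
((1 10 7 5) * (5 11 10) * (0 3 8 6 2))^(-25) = (1 5)(7 10 11) = [0, 5, 2, 3, 4, 1, 6, 10, 8, 9, 11, 7]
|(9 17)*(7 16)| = |(7 16)(9 17)| = 2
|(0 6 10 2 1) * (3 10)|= 6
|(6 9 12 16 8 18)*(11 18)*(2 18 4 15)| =|(2 18 6 9 12 16 8 11 4 15)| =10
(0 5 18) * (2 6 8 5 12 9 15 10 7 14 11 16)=(0 12 9 15 10 7 14 11 16 2 6 8 5 18)=[12, 1, 6, 3, 4, 18, 8, 14, 5, 15, 7, 16, 9, 13, 11, 10, 2, 17, 0]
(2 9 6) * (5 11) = (2 9 6)(5 11) = [0, 1, 9, 3, 4, 11, 2, 7, 8, 6, 10, 5]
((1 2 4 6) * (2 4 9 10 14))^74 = (1 6 4)(2 10)(9 14) = [0, 6, 10, 3, 1, 5, 4, 7, 8, 14, 2, 11, 12, 13, 9]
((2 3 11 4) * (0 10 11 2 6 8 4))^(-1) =[11, 1, 3, 2, 8, 5, 4, 7, 6, 9, 0, 10] =(0 11 10)(2 3)(4 8 6)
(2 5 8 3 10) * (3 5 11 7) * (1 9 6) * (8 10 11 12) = (1 9 6)(2 12 8 5 10)(3 11 7) = [0, 9, 12, 11, 4, 10, 1, 3, 5, 6, 2, 7, 8]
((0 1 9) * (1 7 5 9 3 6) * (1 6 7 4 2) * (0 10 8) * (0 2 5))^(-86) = [10, 4, 0, 5, 8, 2, 6, 9, 7, 1, 3] = (0 10 3 5 2)(1 4 8 7 9)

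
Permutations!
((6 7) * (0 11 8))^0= [0, 1, 2, 3, 4, 5, 6, 7, 8, 9, 10, 11]= (11)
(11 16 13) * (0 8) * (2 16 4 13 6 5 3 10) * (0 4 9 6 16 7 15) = (16)(0 8 4 13 11 9 6 5 3 10 2 7 15) = [8, 1, 7, 10, 13, 3, 5, 15, 4, 6, 2, 9, 12, 11, 14, 0, 16]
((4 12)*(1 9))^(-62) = (12) = [0, 1, 2, 3, 4, 5, 6, 7, 8, 9, 10, 11, 12]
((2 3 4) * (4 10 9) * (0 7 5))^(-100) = (10)(0 5 7) = [5, 1, 2, 3, 4, 7, 6, 0, 8, 9, 10]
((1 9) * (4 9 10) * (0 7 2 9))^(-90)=(0 7 2 9 1 10 4)=[7, 10, 9, 3, 0, 5, 6, 2, 8, 1, 4]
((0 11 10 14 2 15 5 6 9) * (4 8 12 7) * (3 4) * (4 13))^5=(0 15 11 5 10 6 14 9 2)(3 7 12 8 4 13)=[15, 1, 0, 7, 13, 10, 14, 12, 4, 2, 6, 5, 8, 3, 9, 11]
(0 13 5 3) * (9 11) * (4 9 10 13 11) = [11, 1, 2, 0, 9, 3, 6, 7, 8, 4, 13, 10, 12, 5] = (0 11 10 13 5 3)(4 9)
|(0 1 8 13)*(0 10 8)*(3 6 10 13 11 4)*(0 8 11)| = |(13)(0 1 8)(3 6 10 11 4)| = 15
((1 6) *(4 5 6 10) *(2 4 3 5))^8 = (1 5 10 6 3) = [0, 5, 2, 1, 4, 10, 3, 7, 8, 9, 6]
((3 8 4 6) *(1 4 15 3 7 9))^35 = (3 15 8) = [0, 1, 2, 15, 4, 5, 6, 7, 3, 9, 10, 11, 12, 13, 14, 8]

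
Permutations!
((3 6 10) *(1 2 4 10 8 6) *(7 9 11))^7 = (1 4 3 2 10)(6 8)(7 9 11) = [0, 4, 10, 2, 3, 5, 8, 9, 6, 11, 1, 7]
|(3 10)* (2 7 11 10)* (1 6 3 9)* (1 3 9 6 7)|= 8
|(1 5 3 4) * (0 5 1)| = |(0 5 3 4)| = 4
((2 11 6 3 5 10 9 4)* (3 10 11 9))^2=[0, 1, 4, 11, 9, 6, 3, 7, 8, 2, 5, 10]=(2 4 9)(3 11 10 5 6)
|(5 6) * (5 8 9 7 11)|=|(5 6 8 9 7 11)|=6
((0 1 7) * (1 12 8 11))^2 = (0 8 1)(7 12 11) = [8, 0, 2, 3, 4, 5, 6, 12, 1, 9, 10, 7, 11]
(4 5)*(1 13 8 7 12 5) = [0, 13, 2, 3, 1, 4, 6, 12, 7, 9, 10, 11, 5, 8] = (1 13 8 7 12 5 4)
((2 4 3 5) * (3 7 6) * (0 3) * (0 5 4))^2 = (0 4 6 2 3 7 5) = [4, 1, 3, 7, 6, 0, 2, 5]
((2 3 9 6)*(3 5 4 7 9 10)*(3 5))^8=(10)=[0, 1, 2, 3, 4, 5, 6, 7, 8, 9, 10]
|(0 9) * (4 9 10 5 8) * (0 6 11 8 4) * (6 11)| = 7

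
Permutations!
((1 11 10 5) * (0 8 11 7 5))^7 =(0 10 11 8)(1 7 5) =[10, 7, 2, 3, 4, 1, 6, 5, 0, 9, 11, 8]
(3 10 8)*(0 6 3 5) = (0 6 3 10 8 5) = [6, 1, 2, 10, 4, 0, 3, 7, 5, 9, 8]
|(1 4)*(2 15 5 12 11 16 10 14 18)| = |(1 4)(2 15 5 12 11 16 10 14 18)| = 18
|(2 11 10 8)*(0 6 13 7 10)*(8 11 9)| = |(0 6 13 7 10 11)(2 9 8)| = 6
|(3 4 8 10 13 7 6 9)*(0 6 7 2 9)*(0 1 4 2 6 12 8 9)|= |(0 12 8 10 13 6 1 4 9 3 2)|= 11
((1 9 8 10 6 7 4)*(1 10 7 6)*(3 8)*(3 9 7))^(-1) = (1 10 4 7)(3 8) = [0, 10, 2, 8, 7, 5, 6, 1, 3, 9, 4]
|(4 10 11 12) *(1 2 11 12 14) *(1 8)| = |(1 2 11 14 8)(4 10 12)| = 15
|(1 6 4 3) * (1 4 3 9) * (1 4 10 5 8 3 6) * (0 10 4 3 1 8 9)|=|(0 10 5 9 3 4)(1 8)|=6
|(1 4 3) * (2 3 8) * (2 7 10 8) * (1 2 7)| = |(1 4 7 10 8)(2 3)| = 10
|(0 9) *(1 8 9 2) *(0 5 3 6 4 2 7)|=8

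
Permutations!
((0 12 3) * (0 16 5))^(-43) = (0 3 5 12 16) = [3, 1, 2, 5, 4, 12, 6, 7, 8, 9, 10, 11, 16, 13, 14, 15, 0]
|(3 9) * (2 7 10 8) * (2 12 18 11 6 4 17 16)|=22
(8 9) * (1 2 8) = (1 2 8 9) = [0, 2, 8, 3, 4, 5, 6, 7, 9, 1]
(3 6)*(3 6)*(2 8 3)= (2 8 3)= [0, 1, 8, 2, 4, 5, 6, 7, 3]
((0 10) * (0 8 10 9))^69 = (0 9)(8 10) = [9, 1, 2, 3, 4, 5, 6, 7, 10, 0, 8]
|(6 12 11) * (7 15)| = 6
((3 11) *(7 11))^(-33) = (11) = [0, 1, 2, 3, 4, 5, 6, 7, 8, 9, 10, 11]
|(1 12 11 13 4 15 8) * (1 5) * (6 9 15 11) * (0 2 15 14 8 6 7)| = 33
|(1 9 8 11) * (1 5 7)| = |(1 9 8 11 5 7)| = 6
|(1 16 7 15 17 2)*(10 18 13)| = |(1 16 7 15 17 2)(10 18 13)| = 6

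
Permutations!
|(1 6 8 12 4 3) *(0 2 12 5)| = 9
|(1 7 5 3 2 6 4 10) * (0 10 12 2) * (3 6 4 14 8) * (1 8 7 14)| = 60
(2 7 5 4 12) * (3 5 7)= (2 3 5 4 12)= [0, 1, 3, 5, 12, 4, 6, 7, 8, 9, 10, 11, 2]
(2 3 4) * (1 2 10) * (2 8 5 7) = (1 8 5 7 2 3 4 10) = [0, 8, 3, 4, 10, 7, 6, 2, 5, 9, 1]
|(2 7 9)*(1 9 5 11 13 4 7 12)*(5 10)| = 12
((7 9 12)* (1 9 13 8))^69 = [0, 7, 2, 3, 4, 5, 6, 1, 12, 13, 10, 11, 8, 9] = (1 7)(8 12)(9 13)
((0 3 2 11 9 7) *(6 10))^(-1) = (0 7 9 11 2 3)(6 10) = [7, 1, 3, 0, 4, 5, 10, 9, 8, 11, 6, 2]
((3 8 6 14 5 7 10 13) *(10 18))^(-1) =(3 13 10 18 7 5 14 6 8) =[0, 1, 2, 13, 4, 14, 8, 5, 3, 9, 18, 11, 12, 10, 6, 15, 16, 17, 7]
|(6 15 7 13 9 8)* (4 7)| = |(4 7 13 9 8 6 15)| = 7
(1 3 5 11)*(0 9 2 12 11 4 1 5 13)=[9, 3, 12, 13, 1, 4, 6, 7, 8, 2, 10, 5, 11, 0]=(0 9 2 12 11 5 4 1 3 13)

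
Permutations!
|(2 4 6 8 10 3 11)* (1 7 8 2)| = |(1 7 8 10 3 11)(2 4 6)| = 6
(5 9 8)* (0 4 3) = (0 4 3)(5 9 8) = [4, 1, 2, 0, 3, 9, 6, 7, 5, 8]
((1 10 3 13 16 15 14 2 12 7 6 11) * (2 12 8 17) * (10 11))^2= [0, 1, 17, 16, 4, 5, 3, 10, 2, 9, 13, 11, 6, 15, 7, 12, 14, 8]= (2 17 8)(3 16 14 7 10 13 15 12 6)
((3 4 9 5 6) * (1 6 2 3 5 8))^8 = (9) = [0, 1, 2, 3, 4, 5, 6, 7, 8, 9]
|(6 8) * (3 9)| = |(3 9)(6 8)| = 2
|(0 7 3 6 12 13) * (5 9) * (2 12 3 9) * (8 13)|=|(0 7 9 5 2 12 8 13)(3 6)|=8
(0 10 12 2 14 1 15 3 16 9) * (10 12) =(0 12 2 14 1 15 3 16 9) =[12, 15, 14, 16, 4, 5, 6, 7, 8, 0, 10, 11, 2, 13, 1, 3, 9]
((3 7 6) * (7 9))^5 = (3 9 7 6) = [0, 1, 2, 9, 4, 5, 3, 6, 8, 7]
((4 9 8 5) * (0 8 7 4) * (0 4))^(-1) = [7, 1, 2, 3, 5, 8, 6, 9, 0, 4] = (0 7 9 4 5 8)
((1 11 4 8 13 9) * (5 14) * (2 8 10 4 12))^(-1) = (1 9 13 8 2 12 11)(4 10)(5 14) = [0, 9, 12, 3, 10, 14, 6, 7, 2, 13, 4, 1, 11, 8, 5]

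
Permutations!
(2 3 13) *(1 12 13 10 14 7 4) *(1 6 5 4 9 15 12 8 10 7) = (1 8 10 14)(2 3 7 9 15 12 13)(4 6 5) = [0, 8, 3, 7, 6, 4, 5, 9, 10, 15, 14, 11, 13, 2, 1, 12]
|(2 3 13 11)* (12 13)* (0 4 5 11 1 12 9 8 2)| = |(0 4 5 11)(1 12 13)(2 3 9 8)| = 12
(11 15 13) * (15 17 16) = [0, 1, 2, 3, 4, 5, 6, 7, 8, 9, 10, 17, 12, 11, 14, 13, 15, 16] = (11 17 16 15 13)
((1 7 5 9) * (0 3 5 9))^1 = (0 3 5)(1 7 9) = [3, 7, 2, 5, 4, 0, 6, 9, 8, 1]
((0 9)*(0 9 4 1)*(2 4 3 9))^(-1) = (0 1 4 2 9 3) = [1, 4, 9, 0, 2, 5, 6, 7, 8, 3]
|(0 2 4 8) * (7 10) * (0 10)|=6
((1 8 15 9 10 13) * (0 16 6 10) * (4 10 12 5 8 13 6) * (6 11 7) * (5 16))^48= [15, 1, 2, 3, 16, 9, 7, 11, 0, 8, 4, 10, 6, 13, 14, 5, 12]= (0 15 5 9 8)(4 16 12 6 7 11 10)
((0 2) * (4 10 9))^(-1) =[2, 1, 0, 3, 9, 5, 6, 7, 8, 10, 4] =(0 2)(4 9 10)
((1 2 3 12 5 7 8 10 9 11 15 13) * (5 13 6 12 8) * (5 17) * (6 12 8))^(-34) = (1 13 12 15 11 9 10 8 6 3 2)(5 17 7) = [0, 13, 1, 2, 4, 17, 3, 5, 6, 10, 8, 9, 15, 12, 14, 11, 16, 7]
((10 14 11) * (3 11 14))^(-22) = (14)(3 10 11) = [0, 1, 2, 10, 4, 5, 6, 7, 8, 9, 11, 3, 12, 13, 14]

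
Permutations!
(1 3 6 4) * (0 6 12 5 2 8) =(0 6 4 1 3 12 5 2 8) =[6, 3, 8, 12, 1, 2, 4, 7, 0, 9, 10, 11, 5]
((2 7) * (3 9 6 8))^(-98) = (3 6)(8 9) = [0, 1, 2, 6, 4, 5, 3, 7, 9, 8]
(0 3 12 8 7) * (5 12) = [3, 1, 2, 5, 4, 12, 6, 0, 7, 9, 10, 11, 8] = (0 3 5 12 8 7)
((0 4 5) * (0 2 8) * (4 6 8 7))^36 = (8) = [0, 1, 2, 3, 4, 5, 6, 7, 8]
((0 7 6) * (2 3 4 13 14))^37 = [7, 1, 4, 13, 14, 5, 0, 6, 8, 9, 10, 11, 12, 2, 3] = (0 7 6)(2 4 14 3 13)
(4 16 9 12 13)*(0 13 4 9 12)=[13, 1, 2, 3, 16, 5, 6, 7, 8, 0, 10, 11, 4, 9, 14, 15, 12]=(0 13 9)(4 16 12)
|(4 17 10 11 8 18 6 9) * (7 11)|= |(4 17 10 7 11 8 18 6 9)|= 9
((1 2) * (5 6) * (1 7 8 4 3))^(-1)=(1 3 4 8 7 2)(5 6)=[0, 3, 1, 4, 8, 6, 5, 2, 7]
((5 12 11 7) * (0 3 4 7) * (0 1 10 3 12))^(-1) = [5, 11, 2, 10, 3, 7, 6, 4, 8, 9, 1, 12, 0] = (0 5 7 4 3 10 1 11 12)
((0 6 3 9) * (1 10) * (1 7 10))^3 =[9, 1, 2, 6, 4, 5, 0, 10, 8, 3, 7] =(0 9 3 6)(7 10)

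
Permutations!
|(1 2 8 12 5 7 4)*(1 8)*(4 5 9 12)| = |(1 2)(4 8)(5 7)(9 12)| = 2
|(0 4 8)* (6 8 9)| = 5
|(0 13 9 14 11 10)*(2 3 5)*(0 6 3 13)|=9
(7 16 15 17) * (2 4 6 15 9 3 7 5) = [0, 1, 4, 7, 6, 2, 15, 16, 8, 3, 10, 11, 12, 13, 14, 17, 9, 5] = (2 4 6 15 17 5)(3 7 16 9)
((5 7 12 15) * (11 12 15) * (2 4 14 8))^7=(2 8 14 4)(5 7 15)(11 12)=[0, 1, 8, 3, 2, 7, 6, 15, 14, 9, 10, 12, 11, 13, 4, 5]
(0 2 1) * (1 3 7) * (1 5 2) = (0 1)(2 3 7 5) = [1, 0, 3, 7, 4, 2, 6, 5]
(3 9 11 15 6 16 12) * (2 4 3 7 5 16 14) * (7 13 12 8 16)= (2 4 3 9 11 15 6 14)(5 7)(8 16)(12 13)= [0, 1, 4, 9, 3, 7, 14, 5, 16, 11, 10, 15, 13, 12, 2, 6, 8]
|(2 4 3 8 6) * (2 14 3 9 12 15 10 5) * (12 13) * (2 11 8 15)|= |(2 4 9 13 12)(3 15 10 5 11 8 6 14)|= 40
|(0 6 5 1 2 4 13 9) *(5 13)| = |(0 6 13 9)(1 2 4 5)| = 4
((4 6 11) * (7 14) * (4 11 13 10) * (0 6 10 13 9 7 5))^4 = (0 14 9)(5 7 6) = [14, 1, 2, 3, 4, 7, 5, 6, 8, 0, 10, 11, 12, 13, 9]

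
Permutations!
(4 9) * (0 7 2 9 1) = (0 7 2 9 4 1) = [7, 0, 9, 3, 1, 5, 6, 2, 8, 4]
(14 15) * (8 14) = (8 14 15) = [0, 1, 2, 3, 4, 5, 6, 7, 14, 9, 10, 11, 12, 13, 15, 8]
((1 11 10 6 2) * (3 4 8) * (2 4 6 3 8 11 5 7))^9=(1 5 7 2)(3 10 11 4 6)=[0, 5, 1, 10, 6, 7, 3, 2, 8, 9, 11, 4]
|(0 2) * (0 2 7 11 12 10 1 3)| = |(0 7 11 12 10 1 3)| = 7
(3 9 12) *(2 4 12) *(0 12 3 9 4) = (0 12 9 2)(3 4) = [12, 1, 0, 4, 3, 5, 6, 7, 8, 2, 10, 11, 9]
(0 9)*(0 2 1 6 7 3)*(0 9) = (1 6 7 3 9 2) = [0, 6, 1, 9, 4, 5, 7, 3, 8, 2]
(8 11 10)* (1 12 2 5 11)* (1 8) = (1 12 2 5 11 10) = [0, 12, 5, 3, 4, 11, 6, 7, 8, 9, 1, 10, 2]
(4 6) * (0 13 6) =(0 13 6 4) =[13, 1, 2, 3, 0, 5, 4, 7, 8, 9, 10, 11, 12, 6]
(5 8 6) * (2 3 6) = [0, 1, 3, 6, 4, 8, 5, 7, 2] = (2 3 6 5 8)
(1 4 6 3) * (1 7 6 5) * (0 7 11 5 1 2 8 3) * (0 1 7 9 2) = (0 9 2 8 3 11 5)(1 4 7 6) = [9, 4, 8, 11, 7, 0, 1, 6, 3, 2, 10, 5]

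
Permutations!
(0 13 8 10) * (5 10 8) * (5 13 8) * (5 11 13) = (0 8 11 13 5 10) = [8, 1, 2, 3, 4, 10, 6, 7, 11, 9, 0, 13, 12, 5]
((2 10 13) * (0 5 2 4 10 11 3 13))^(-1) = (0 10 4 13 3 11 2 5) = [10, 1, 5, 11, 13, 0, 6, 7, 8, 9, 4, 2, 12, 3]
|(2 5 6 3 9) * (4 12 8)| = 15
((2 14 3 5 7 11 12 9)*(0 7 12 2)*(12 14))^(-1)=(0 9 12 2 11 7)(3 14 5)=[9, 1, 11, 14, 4, 3, 6, 0, 8, 12, 10, 7, 2, 13, 5]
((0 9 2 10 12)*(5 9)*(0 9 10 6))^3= (0 12 6 10 2 5 9)= [12, 1, 5, 3, 4, 9, 10, 7, 8, 0, 2, 11, 6]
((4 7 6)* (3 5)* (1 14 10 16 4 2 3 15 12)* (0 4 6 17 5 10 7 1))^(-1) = (0 12 15 5 17 7 14 1 4)(2 6 16 10 3) = [12, 4, 6, 2, 0, 17, 16, 14, 8, 9, 3, 11, 15, 13, 1, 5, 10, 7]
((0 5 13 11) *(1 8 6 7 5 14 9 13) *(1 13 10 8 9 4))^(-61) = (0 11 13 5 7 6 8 10 9 1 4 14) = [11, 4, 2, 3, 14, 7, 8, 6, 10, 1, 9, 13, 12, 5, 0]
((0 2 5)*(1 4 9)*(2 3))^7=(0 5 2 3)(1 4 9)=[5, 4, 3, 0, 9, 2, 6, 7, 8, 1]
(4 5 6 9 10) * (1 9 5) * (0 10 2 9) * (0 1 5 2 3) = (0 10 4 5 6 2 9 3) = [10, 1, 9, 0, 5, 6, 2, 7, 8, 3, 4]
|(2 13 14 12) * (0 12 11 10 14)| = |(0 12 2 13)(10 14 11)| = 12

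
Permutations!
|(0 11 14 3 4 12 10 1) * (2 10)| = |(0 11 14 3 4 12 2 10 1)| = 9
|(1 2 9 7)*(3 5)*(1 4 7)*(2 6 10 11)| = 6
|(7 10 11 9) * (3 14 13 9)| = 7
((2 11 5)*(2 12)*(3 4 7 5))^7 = [0, 1, 2, 3, 4, 5, 6, 7, 8, 9, 10, 11, 12] = (12)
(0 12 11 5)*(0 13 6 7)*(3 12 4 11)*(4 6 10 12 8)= (0 6 7)(3 8 4 11 5 13 10 12)= [6, 1, 2, 8, 11, 13, 7, 0, 4, 9, 12, 5, 3, 10]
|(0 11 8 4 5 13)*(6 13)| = |(0 11 8 4 5 6 13)| = 7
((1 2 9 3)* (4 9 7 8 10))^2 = (1 7 10 9)(2 8 4 3) = [0, 7, 8, 2, 3, 5, 6, 10, 4, 1, 9]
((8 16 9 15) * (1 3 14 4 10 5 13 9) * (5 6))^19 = (1 13 14 15 10 16 5 3 9 4 8 6) = [0, 13, 2, 9, 8, 3, 1, 7, 6, 4, 16, 11, 12, 14, 15, 10, 5]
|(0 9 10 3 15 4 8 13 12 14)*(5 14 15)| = |(0 9 10 3 5 14)(4 8 13 12 15)| = 30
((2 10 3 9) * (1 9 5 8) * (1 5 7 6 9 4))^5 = [0, 4, 9, 10, 1, 8, 7, 3, 5, 6, 2] = (1 4)(2 9 6 7 3 10)(5 8)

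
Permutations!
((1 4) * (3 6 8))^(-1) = [0, 4, 2, 8, 1, 5, 3, 7, 6] = (1 4)(3 8 6)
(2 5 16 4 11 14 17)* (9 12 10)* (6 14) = (2 5 16 4 11 6 14 17)(9 12 10) = [0, 1, 5, 3, 11, 16, 14, 7, 8, 12, 9, 6, 10, 13, 17, 15, 4, 2]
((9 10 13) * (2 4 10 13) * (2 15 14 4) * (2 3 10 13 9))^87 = (2 15 13 10 4 3 14) = [0, 1, 15, 14, 3, 5, 6, 7, 8, 9, 4, 11, 12, 10, 2, 13]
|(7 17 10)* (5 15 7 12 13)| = |(5 15 7 17 10 12 13)| = 7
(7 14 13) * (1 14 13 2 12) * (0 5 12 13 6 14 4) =(0 5 12 1 4)(2 13 7 6 14) =[5, 4, 13, 3, 0, 12, 14, 6, 8, 9, 10, 11, 1, 7, 2]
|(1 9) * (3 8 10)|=6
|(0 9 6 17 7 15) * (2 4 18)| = |(0 9 6 17 7 15)(2 4 18)| = 6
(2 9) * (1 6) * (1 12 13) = (1 6 12 13)(2 9) = [0, 6, 9, 3, 4, 5, 12, 7, 8, 2, 10, 11, 13, 1]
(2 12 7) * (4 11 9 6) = (2 12 7)(4 11 9 6) = [0, 1, 12, 3, 11, 5, 4, 2, 8, 6, 10, 9, 7]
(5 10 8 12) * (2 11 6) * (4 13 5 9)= (2 11 6)(4 13 5 10 8 12 9)= [0, 1, 11, 3, 13, 10, 2, 7, 12, 4, 8, 6, 9, 5]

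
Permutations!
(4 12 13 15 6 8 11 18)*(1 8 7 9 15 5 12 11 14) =(1 8 14)(4 11 18)(5 12 13)(6 7 9 15) =[0, 8, 2, 3, 11, 12, 7, 9, 14, 15, 10, 18, 13, 5, 1, 6, 16, 17, 4]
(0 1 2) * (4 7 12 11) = (0 1 2)(4 7 12 11) = [1, 2, 0, 3, 7, 5, 6, 12, 8, 9, 10, 4, 11]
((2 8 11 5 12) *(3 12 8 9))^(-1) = (2 12 3 9)(5 11 8) = [0, 1, 12, 9, 4, 11, 6, 7, 5, 2, 10, 8, 3]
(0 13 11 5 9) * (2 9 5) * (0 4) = (0 13 11 2 9 4) = [13, 1, 9, 3, 0, 5, 6, 7, 8, 4, 10, 2, 12, 11]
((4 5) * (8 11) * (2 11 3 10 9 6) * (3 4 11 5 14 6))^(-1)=(2 6 14 4 8 11 5)(3 9 10)=[0, 1, 6, 9, 8, 2, 14, 7, 11, 10, 3, 5, 12, 13, 4]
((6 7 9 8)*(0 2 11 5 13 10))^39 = (0 5)(2 13)(6 8 9 7)(10 11) = [5, 1, 13, 3, 4, 0, 8, 6, 9, 7, 11, 10, 12, 2]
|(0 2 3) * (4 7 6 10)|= |(0 2 3)(4 7 6 10)|= 12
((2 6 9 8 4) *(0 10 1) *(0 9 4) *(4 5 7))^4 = (0 8 9 1 10)(2 4 7 5 6) = [8, 10, 4, 3, 7, 6, 2, 5, 9, 1, 0]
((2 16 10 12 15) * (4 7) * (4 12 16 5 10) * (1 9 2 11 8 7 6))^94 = (1 4 10 2)(5 9 6 16)(7 8 11 15 12) = [0, 4, 1, 3, 10, 9, 16, 8, 11, 6, 2, 15, 7, 13, 14, 12, 5]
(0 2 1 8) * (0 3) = (0 2 1 8 3) = [2, 8, 1, 0, 4, 5, 6, 7, 3]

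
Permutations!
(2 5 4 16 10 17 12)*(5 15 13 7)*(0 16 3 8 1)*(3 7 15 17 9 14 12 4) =(0 16 10 9 14 12 2 17 4 7 5 3 8 1)(13 15) =[16, 0, 17, 8, 7, 3, 6, 5, 1, 14, 9, 11, 2, 15, 12, 13, 10, 4]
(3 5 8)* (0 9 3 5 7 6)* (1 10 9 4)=(0 4 1 10 9 3 7 6)(5 8)=[4, 10, 2, 7, 1, 8, 0, 6, 5, 3, 9]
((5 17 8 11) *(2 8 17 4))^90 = (17) = [0, 1, 2, 3, 4, 5, 6, 7, 8, 9, 10, 11, 12, 13, 14, 15, 16, 17]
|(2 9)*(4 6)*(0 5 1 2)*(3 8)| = |(0 5 1 2 9)(3 8)(4 6)| = 10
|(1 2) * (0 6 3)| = |(0 6 3)(1 2)| = 6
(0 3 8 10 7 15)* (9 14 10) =(0 3 8 9 14 10 7 15) =[3, 1, 2, 8, 4, 5, 6, 15, 9, 14, 7, 11, 12, 13, 10, 0]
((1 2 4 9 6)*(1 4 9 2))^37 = (2 9 6 4) = [0, 1, 9, 3, 2, 5, 4, 7, 8, 6]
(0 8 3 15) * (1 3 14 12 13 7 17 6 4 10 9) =[8, 3, 2, 15, 10, 5, 4, 17, 14, 1, 9, 11, 13, 7, 12, 0, 16, 6] =(0 8 14 12 13 7 17 6 4 10 9 1 3 15)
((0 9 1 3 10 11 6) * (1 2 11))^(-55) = [0, 10, 2, 1, 4, 5, 6, 7, 8, 9, 3, 11] = (11)(1 10 3)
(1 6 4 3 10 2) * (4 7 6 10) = (1 10 2)(3 4)(6 7) = [0, 10, 1, 4, 3, 5, 7, 6, 8, 9, 2]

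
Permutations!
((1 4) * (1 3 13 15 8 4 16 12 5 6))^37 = (1 12 6 16 5)(3 15 4 13 8) = [0, 12, 2, 15, 13, 1, 16, 7, 3, 9, 10, 11, 6, 8, 14, 4, 5]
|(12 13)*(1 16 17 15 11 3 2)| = 14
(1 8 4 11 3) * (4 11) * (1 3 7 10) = (1 8 11 7 10) = [0, 8, 2, 3, 4, 5, 6, 10, 11, 9, 1, 7]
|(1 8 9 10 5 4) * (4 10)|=|(1 8 9 4)(5 10)|=4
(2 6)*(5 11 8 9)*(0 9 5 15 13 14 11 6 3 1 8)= [9, 8, 3, 1, 4, 6, 2, 7, 5, 15, 10, 0, 12, 14, 11, 13]= (0 9 15 13 14 11)(1 8 5 6 2 3)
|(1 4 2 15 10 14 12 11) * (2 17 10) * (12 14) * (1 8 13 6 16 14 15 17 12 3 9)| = 15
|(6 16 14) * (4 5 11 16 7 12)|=|(4 5 11 16 14 6 7 12)|=8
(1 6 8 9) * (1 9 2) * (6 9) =(1 9 6 8 2) =[0, 9, 1, 3, 4, 5, 8, 7, 2, 6]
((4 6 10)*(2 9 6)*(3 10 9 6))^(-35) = (2 6 9 3 10 4) = [0, 1, 6, 10, 2, 5, 9, 7, 8, 3, 4]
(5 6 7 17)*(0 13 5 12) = [13, 1, 2, 3, 4, 6, 7, 17, 8, 9, 10, 11, 0, 5, 14, 15, 16, 12] = (0 13 5 6 7 17 12)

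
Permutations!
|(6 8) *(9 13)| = 2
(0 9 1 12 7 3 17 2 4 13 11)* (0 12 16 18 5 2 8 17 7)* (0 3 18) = (0 9 1 16)(2 4 13 11 12 3 7 18 5)(8 17) = [9, 16, 4, 7, 13, 2, 6, 18, 17, 1, 10, 12, 3, 11, 14, 15, 0, 8, 5]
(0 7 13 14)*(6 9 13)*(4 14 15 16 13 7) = (0 4 14)(6 9 7)(13 15 16) = [4, 1, 2, 3, 14, 5, 9, 6, 8, 7, 10, 11, 12, 15, 0, 16, 13]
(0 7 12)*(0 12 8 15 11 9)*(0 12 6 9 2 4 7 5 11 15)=(15)(0 5 11 2 4 7 8)(6 9 12)=[5, 1, 4, 3, 7, 11, 9, 8, 0, 12, 10, 2, 6, 13, 14, 15]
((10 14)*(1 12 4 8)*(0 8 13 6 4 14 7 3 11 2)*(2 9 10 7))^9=(0 10 11 7 12 8 2 9 3 14 1)=[10, 0, 9, 14, 4, 5, 6, 12, 2, 3, 11, 7, 8, 13, 1]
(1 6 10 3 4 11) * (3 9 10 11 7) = (1 6 11)(3 4 7)(9 10) = [0, 6, 2, 4, 7, 5, 11, 3, 8, 10, 9, 1]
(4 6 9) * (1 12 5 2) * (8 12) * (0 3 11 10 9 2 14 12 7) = (0 3 11 10 9 4 6 2 1 8 7)(5 14 12) = [3, 8, 1, 11, 6, 14, 2, 0, 7, 4, 9, 10, 5, 13, 12]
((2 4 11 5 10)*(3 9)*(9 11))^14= (11)= [0, 1, 2, 3, 4, 5, 6, 7, 8, 9, 10, 11]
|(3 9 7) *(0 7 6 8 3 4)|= |(0 7 4)(3 9 6 8)|= 12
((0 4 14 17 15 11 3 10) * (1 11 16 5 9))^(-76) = (0 1 15)(3 5 14)(4 11 16)(9 17 10) = [1, 15, 2, 5, 11, 14, 6, 7, 8, 17, 9, 16, 12, 13, 3, 0, 4, 10]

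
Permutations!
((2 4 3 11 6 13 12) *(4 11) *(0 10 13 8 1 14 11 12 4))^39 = (0 3 4 13 10)(1 8 6 11 14)(2 12) = [3, 8, 12, 4, 13, 5, 11, 7, 6, 9, 0, 14, 2, 10, 1]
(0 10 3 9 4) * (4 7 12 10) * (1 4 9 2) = (0 9 7 12 10 3 2 1 4) = [9, 4, 1, 2, 0, 5, 6, 12, 8, 7, 3, 11, 10]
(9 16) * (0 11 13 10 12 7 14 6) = (0 11 13 10 12 7 14 6)(9 16) = [11, 1, 2, 3, 4, 5, 0, 14, 8, 16, 12, 13, 7, 10, 6, 15, 9]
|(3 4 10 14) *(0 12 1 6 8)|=|(0 12 1 6 8)(3 4 10 14)|=20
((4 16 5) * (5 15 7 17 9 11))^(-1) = (4 5 11 9 17 7 15 16) = [0, 1, 2, 3, 5, 11, 6, 15, 8, 17, 10, 9, 12, 13, 14, 16, 4, 7]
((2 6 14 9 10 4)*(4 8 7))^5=(2 8 14 4 10 6 7 9)=[0, 1, 8, 3, 10, 5, 7, 9, 14, 2, 6, 11, 12, 13, 4]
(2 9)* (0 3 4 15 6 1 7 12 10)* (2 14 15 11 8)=(0 3 4 11 8 2 9 14 15 6 1 7 12 10)=[3, 7, 9, 4, 11, 5, 1, 12, 2, 14, 0, 8, 10, 13, 15, 6]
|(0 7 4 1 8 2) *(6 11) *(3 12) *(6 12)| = |(0 7 4 1 8 2)(3 6 11 12)| = 12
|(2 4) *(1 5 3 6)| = |(1 5 3 6)(2 4)| = 4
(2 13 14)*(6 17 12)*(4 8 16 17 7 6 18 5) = (2 13 14)(4 8 16 17 12 18 5)(6 7) = [0, 1, 13, 3, 8, 4, 7, 6, 16, 9, 10, 11, 18, 14, 2, 15, 17, 12, 5]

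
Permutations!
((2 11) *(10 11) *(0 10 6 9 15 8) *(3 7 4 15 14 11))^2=(0 3 4 8 10 7 15)(2 9 11 6 14)=[3, 1, 9, 4, 8, 5, 14, 15, 10, 11, 7, 6, 12, 13, 2, 0]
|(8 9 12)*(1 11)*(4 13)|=6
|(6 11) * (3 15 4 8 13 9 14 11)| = |(3 15 4 8 13 9 14 11 6)| = 9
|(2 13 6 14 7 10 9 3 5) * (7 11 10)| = 9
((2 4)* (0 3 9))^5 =(0 9 3)(2 4) =[9, 1, 4, 0, 2, 5, 6, 7, 8, 3]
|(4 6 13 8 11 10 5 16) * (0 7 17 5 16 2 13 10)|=8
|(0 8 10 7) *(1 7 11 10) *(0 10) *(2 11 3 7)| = |(0 8 1 2 11)(3 7 10)| = 15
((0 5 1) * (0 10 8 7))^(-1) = [7, 5, 2, 3, 4, 0, 6, 8, 10, 9, 1] = (0 7 8 10 1 5)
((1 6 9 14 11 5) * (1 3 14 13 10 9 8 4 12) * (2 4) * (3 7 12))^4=(1 4 5 6 3 7 8 14 12 2 11)(9 13 10)=[0, 4, 11, 7, 5, 6, 3, 8, 14, 13, 9, 1, 2, 10, 12]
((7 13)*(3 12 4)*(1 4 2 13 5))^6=(1 7 2 3)(4 5 13 12)=[0, 7, 3, 1, 5, 13, 6, 2, 8, 9, 10, 11, 4, 12]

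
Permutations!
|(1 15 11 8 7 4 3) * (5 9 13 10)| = |(1 15 11 8 7 4 3)(5 9 13 10)| = 28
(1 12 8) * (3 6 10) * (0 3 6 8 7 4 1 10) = (0 3 8 10 6)(1 12 7 4) = [3, 12, 2, 8, 1, 5, 0, 4, 10, 9, 6, 11, 7]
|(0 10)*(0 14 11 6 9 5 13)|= 8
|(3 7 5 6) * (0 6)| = 5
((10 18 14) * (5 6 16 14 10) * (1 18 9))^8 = (18) = [0, 1, 2, 3, 4, 5, 6, 7, 8, 9, 10, 11, 12, 13, 14, 15, 16, 17, 18]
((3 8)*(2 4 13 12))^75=(2 12 13 4)(3 8)=[0, 1, 12, 8, 2, 5, 6, 7, 3, 9, 10, 11, 13, 4]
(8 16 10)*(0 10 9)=(0 10 8 16 9)=[10, 1, 2, 3, 4, 5, 6, 7, 16, 0, 8, 11, 12, 13, 14, 15, 9]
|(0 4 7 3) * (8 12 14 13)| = |(0 4 7 3)(8 12 14 13)| = 4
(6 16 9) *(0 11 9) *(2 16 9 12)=(0 11 12 2 16)(6 9)=[11, 1, 16, 3, 4, 5, 9, 7, 8, 6, 10, 12, 2, 13, 14, 15, 0]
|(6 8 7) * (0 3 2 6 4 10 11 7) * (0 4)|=9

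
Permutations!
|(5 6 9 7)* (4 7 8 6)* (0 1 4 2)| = 6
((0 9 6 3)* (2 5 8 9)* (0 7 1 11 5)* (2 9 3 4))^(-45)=(1 8)(3 11)(5 7)=[0, 8, 2, 11, 4, 7, 6, 5, 1, 9, 10, 3]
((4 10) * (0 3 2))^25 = (0 3 2)(4 10) = [3, 1, 0, 2, 10, 5, 6, 7, 8, 9, 4]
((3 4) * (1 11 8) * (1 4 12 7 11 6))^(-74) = (3 8 7)(4 11 12) = [0, 1, 2, 8, 11, 5, 6, 3, 7, 9, 10, 12, 4]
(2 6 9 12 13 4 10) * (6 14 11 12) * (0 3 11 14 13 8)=[3, 1, 13, 11, 10, 5, 9, 7, 0, 6, 2, 12, 8, 4, 14]=(14)(0 3 11 12 8)(2 13 4 10)(6 9)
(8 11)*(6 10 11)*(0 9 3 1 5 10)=(0 9 3 1 5 10 11 8 6)=[9, 5, 2, 1, 4, 10, 0, 7, 6, 3, 11, 8]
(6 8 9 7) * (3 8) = (3 8 9 7 6) = [0, 1, 2, 8, 4, 5, 3, 6, 9, 7]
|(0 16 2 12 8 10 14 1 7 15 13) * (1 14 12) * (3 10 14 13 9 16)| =42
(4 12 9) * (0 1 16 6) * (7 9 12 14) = (0 1 16 6)(4 14 7 9) = [1, 16, 2, 3, 14, 5, 0, 9, 8, 4, 10, 11, 12, 13, 7, 15, 6]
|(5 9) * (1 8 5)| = 4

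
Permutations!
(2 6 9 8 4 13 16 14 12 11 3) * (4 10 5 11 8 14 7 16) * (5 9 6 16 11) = (2 16 7 11 3)(4 13)(8 10 9 14 12) = [0, 1, 16, 2, 13, 5, 6, 11, 10, 14, 9, 3, 8, 4, 12, 15, 7]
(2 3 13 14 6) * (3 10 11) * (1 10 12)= (1 10 11 3 13 14 6 2 12)= [0, 10, 12, 13, 4, 5, 2, 7, 8, 9, 11, 3, 1, 14, 6]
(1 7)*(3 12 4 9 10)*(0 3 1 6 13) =(0 3 12 4 9 10 1 7 6 13) =[3, 7, 2, 12, 9, 5, 13, 6, 8, 10, 1, 11, 4, 0]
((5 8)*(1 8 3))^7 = [0, 3, 2, 5, 4, 8, 6, 7, 1] = (1 3 5 8)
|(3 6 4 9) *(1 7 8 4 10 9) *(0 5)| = |(0 5)(1 7 8 4)(3 6 10 9)| = 4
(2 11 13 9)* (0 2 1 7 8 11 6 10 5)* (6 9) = [2, 7, 9, 3, 4, 0, 10, 8, 11, 1, 5, 13, 12, 6] = (0 2 9 1 7 8 11 13 6 10 5)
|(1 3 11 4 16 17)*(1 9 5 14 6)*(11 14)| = |(1 3 14 6)(4 16 17 9 5 11)| = 12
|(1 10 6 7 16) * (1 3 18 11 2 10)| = 8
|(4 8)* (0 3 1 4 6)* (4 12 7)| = 8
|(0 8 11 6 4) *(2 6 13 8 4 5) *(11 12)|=|(0 4)(2 6 5)(8 12 11 13)|=12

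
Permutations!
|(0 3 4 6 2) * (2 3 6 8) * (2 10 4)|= 12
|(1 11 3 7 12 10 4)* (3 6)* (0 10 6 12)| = |(0 10 4 1 11 12 6 3 7)| = 9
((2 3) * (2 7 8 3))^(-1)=(3 8 7)=[0, 1, 2, 8, 4, 5, 6, 3, 7]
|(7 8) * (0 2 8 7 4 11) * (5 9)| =|(0 2 8 4 11)(5 9)| =10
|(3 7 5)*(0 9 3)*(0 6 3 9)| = |(9)(3 7 5 6)| = 4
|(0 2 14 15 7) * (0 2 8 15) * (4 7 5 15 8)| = 10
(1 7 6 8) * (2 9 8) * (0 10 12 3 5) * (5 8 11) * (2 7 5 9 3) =[10, 5, 3, 8, 4, 0, 7, 6, 1, 11, 12, 9, 2] =(0 10 12 2 3 8 1 5)(6 7)(9 11)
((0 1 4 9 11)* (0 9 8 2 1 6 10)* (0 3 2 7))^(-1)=(0 7 8 4 1 2 3 10 6)(9 11)=[7, 2, 3, 10, 1, 5, 0, 8, 4, 11, 6, 9]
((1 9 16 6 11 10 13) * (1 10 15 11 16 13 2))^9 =[0, 2, 10, 3, 4, 5, 16, 7, 8, 1, 13, 15, 12, 9, 14, 11, 6] =(1 2 10 13 9)(6 16)(11 15)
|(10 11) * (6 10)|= 3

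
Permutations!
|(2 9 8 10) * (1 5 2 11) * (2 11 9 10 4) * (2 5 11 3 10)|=6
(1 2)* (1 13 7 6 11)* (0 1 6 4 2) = (0 1)(2 13 7 4)(6 11) = [1, 0, 13, 3, 2, 5, 11, 4, 8, 9, 10, 6, 12, 7]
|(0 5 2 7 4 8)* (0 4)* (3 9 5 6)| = |(0 6 3 9 5 2 7)(4 8)| = 14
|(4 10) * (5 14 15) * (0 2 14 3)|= |(0 2 14 15 5 3)(4 10)|= 6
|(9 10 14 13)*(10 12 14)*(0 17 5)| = 12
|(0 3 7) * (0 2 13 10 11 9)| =8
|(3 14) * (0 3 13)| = 4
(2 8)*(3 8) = [0, 1, 3, 8, 4, 5, 6, 7, 2] = (2 3 8)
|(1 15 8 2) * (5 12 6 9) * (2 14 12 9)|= 14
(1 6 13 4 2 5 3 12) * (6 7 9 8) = (1 7 9 8 6 13 4 2 5 3 12) = [0, 7, 5, 12, 2, 3, 13, 9, 6, 8, 10, 11, 1, 4]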